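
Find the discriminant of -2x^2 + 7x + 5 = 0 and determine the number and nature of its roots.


For ax^2 + bx + c = 0, discriminant D = b^2 - 4ac
Here a = -2, b = 7, c = 5
D = (7)^2 - 4(-2)(5) = 49 + 40 = 89

D = 89 > 0 but not a perfect square
The equation has 2 distinct real irrational roots.

Discriminant = 89, 2 distinct real irrational roots


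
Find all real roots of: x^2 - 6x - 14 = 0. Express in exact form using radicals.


Using the quadratic formula: x = (-b ± sqrt(b^2 - 4ac)) / (2a)
Here a = 1, b = -6, c = -14
Discriminant = b^2 - 4ac = (-6)^2 - 4(1)(-14) = 36 + 56 = 92
Since discriminant = 92 > 0, there are two real roots.
x = (6 ± 2*sqrt(23)) / 2
Simplifying: x = 3 ± sqrt(23)
Numerically: x ≈ 7.7958 or x ≈ -1.7958

x = 3 + sqrt(23) or x = 3 - sqrt(23)


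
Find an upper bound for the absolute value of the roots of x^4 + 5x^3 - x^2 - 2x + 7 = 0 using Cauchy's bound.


Cauchy's bound: all roots r satisfy |r| <= 1 + max(|a_i/a_n|) for i = 0,...,n-1
where a_n is the leading coefficient.

Coefficients: [1, 5, -1, -2, 7]
Leading coefficient a_n = 1
Ratios |a_i/a_n|: 5, 1, 2, 7
Maximum ratio: 7
Cauchy's bound: |r| <= 1 + 7 = 8

Upper bound = 8


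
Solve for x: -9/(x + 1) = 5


Multiply both sides by (x + 1): -9 = 5(x + 1)
Distribute: -9 = 5x + 5
5x = -9 - 5 = -14
x = -14/5

x = -14/5


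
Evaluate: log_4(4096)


We need the exponent such that 4^? = 4096
4^6 = 4096
Therefore log_4(4096) = 6

6


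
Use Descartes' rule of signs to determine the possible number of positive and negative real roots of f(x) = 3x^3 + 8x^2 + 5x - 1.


Descartes' rule of signs:

For positive roots, count sign changes in f(x) = 3x^3 + 8x^2 + 5x - 1:
Signs of coefficients: +, +, +, -
Number of sign changes: 1
Possible positive real roots: 1

For negative roots, examine f(-x) = -3x^3 + 8x^2 - 5x - 1:
Signs of coefficients: -, +, -, -
Number of sign changes: 2
Possible negative real roots: 2, 0

Positive roots: 1; Negative roots: 2 or 0


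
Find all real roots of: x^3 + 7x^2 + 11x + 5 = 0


Let p(x) = x^3 + 7x^2 + 11x + 5. By the rational root theorem (leading coefficient 1), any rational root is an integer divisor of 5: try ±1, ±2, ... in turn.
Test x = 1: value = 24 ≠ 0.
Test x = -1: value = 0 ✓, so (x + 1) is a factor.
Synthetic division by (x + 1): bring down 1; 1(-1) + 7 = 6; 6(-1) + 11 = 5; 5(-1) + 5 = 0 → quotient x^2 + 6x + 5, remainder 0.
Solve the quadratic x^2 + 6x + 5 = 0: discriminant = 6^2 - 4(1)(5) = 36 - 20 = 16.
sqrt(16) = 4, so x = (-6 ± 4)/2: x = -1 or x = -5.

x = -5, x = -1 (multiplicity 2)


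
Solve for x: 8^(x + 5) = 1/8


Express both sides with the same base.
1/8 = 8^(-1)
Since the bases match, equate exponents: x + 5 = -1
So x = -1 - (5) = -6

x = -6


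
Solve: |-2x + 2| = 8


An absolute value equation |expr| = 8 gives two cases:
Case 1: -2x + 2 = 8
  -2x = 6, so x = -3
Case 2: -2x + 2 = -8
  -2x = -10, so x = 5

x = -3, x = 5


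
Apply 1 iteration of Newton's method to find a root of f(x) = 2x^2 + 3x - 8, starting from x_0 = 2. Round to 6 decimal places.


Newton's method: x_(n+1) = x_n - f(x_n)/f'(x_n)
f(x) = 2x^2 + 3x - 8
f'(x) = 4x + 3

Iteration 1:
  f(2.000000) = 6.000000
  f'(2.000000) = 11.000000
  x_1 = 2.000000 - (6.000000)/(11.000000) = 1.454545

x_1 = 1.454545


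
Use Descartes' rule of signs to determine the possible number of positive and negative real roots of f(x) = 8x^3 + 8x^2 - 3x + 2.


Descartes' rule of signs:

For positive roots, count sign changes in f(x) = 8x^3 + 8x^2 - 3x + 2:
Signs of coefficients: +, +, -, +
Number of sign changes: 2
Possible positive real roots: 2, 0

For negative roots, examine f(-x) = -8x^3 + 8x^2 + 3x + 2:
Signs of coefficients: -, +, +, +
Number of sign changes: 1
Possible negative real roots: 1

Positive roots: 2 or 0; Negative roots: 1


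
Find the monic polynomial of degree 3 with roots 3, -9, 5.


A monic polynomial with roots 3, -9, 5 is:
p(x) = (x - 3)(x + 9)(x - 5)
After multiplying by (x - 3): x - 3
After multiplying by (x + 9): x^2 + 6x - 27
After multiplying by (x - 5): x^3 + x^2 - 57x + 135

x^3 + x^2 - 57x + 135


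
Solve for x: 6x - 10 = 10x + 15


Starting with: 6x - 10 = 10x + 15
Move all x terms to left: (6 - 10)x = 15 + 10
Simplify: -4x = 25
Divide both sides by -4: x = -25/4

x = -25/4


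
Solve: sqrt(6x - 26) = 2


Square both sides: 6x - 26 = 2^2 = 4
6x = 4 + 26 = 30
x = 5
Check: sqrt(6*5 - 26) = sqrt(4) = 2 ✓

x = 5


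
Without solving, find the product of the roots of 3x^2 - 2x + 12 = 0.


By Vieta's formulas for ax^2 + bx + c = 0:
  Sum of roots = -b/a
  Product of roots = c/a

Here a = 3, b = -2, c = 12
Sum = -(-2)/3 = 2/3
Product = 12/3 = 4

Product = 4


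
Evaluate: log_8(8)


We need the exponent such that 8^? = 8
8^1 = 8
Therefore log_8(8) = 1

1


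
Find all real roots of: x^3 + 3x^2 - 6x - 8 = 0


Let p(x) = x^3 + 3x^2 - 6x - 8. By the rational root theorem (leading coefficient 1), any rational root is an integer divisor of 8: try ±1, ±2, ... in turn.
Test x = 1: value = -10 ≠ 0.
Test x = -1: value = 0 ✓, so (x + 1) is a factor.
Synthetic division by (x + 1): bring down 1; 1(-1) + 3 = 2; 2(-1) - 6 = -8; (-8)(-1) - 8 = 0 → quotient x^2 + 2x - 8, remainder 0.
Solve the quadratic x^2 + 2x - 8 = 0: discriminant = 2^2 - 4(1)(-8) = 4 + 32 = 36.
sqrt(36) = 6, so x = (-2 ± 6)/2: x = 2 or x = -4.

x = -4, x = -1, x = 2


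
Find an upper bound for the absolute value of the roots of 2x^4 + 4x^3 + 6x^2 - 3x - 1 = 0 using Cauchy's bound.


Cauchy's bound: all roots r satisfy |r| <= 1 + max(|a_i/a_n|) for i = 0,...,n-1
where a_n is the leading coefficient.

Coefficients: [2, 4, 6, -3, -1]
Leading coefficient a_n = 2
Ratios |a_i/a_n|: 2, 3, 3/2, 1/2
Maximum ratio: 3
Cauchy's bound: |r| <= 1 + 3 = 4

Upper bound = 4


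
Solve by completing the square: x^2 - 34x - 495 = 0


Start: x^2 - 34x - 495 = 0
Move constant: x^2 - 34x = 495
Half of -34 is -17, squared is 289
Add 289 to both sides: x^2 - 34x + 289 = 784
(x - 17)^2 = 784
x - 17 = ±28
x = 17 + 28 = 45 or x = 17 - 28 = -11

x = -11, x = 45


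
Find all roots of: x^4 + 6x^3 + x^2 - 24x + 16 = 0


Let p(x) = x^4 + 6x^3 + x^2 - 24x + 16. By the rational root theorem (leading coefficient 1), any rational root is an integer divisor of 16: try ±1, ±2, ... in turn.
Test x = 1: value = 0 ✓, so (x - 1) is a factor.
Synthetic division by (x - 1): bring down 1; 1(1) + 6 = 7; 7(1) + 1 = 8; 8(1) - 24 = -16; (-16)(1) + 16 = 0 → quotient x^3 + 7x^2 + 8x - 16, remainder 0.
Continue with the quotient x^3 + 7x^2 + 8x - 16 (candidates must divide 16; re-test x = 1 first in case it repeats).
Test x = 1: value = 0 ✓, so (x - 1) is a factor.
Synthetic division by (x - 1): bring down 1; 1(1) + 7 = 8; 8(1) + 8 = 16; 16(1) - 16 = 0 → quotient x^2 + 8x + 16, remainder 0.
Solve the quadratic x^2 + 8x + 16 = 0: discriminant = 8^2 - 4(1)(16) = 64 - 64 = 0.
Discriminant = 0, so a double root: x = -8/2 = -4.
Collecting all roots found:

x = -4 (multiplicity 2), x = 1 (multiplicity 2)


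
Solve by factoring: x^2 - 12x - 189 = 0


We need two numbers that multiply to -189 and add to -12.
Those numbers are 9 and -21 (since 9 * (-21) = -189 and 9 + (-21) = -12).
So x^2 - 12x - 189 = (x + 9)(x - 21) = 0
Setting each factor to zero: x = -9 or x = 21

x = -9, x = 21


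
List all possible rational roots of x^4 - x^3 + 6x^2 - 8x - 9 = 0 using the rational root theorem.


Rational root theorem: possible roots are ±p/q where:
  p divides the constant term (-9): p ∈ {1, 3, 9}
  q divides the leading coefficient (1): q ∈ {1}

All possible rational roots: -9, -3, -1, 1, 3, 9

-9, -3, -1, 1, 3, 9


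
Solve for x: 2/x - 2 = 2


Subtract -2 from both sides: 2/x = 4
Multiply both sides by x: 2 = 4 * x
Divide by 4: x = 1/2

x = 1/2


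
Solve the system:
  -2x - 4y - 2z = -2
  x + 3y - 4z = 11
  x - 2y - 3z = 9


Using Cramer's rule. Expand each determinant along the first row.
D  = (-2)*[3*(-3) - (-4)*(-2)] - (-4)*[1*(-3) - (-4)*1] + (-2)*[1*(-2) - 3*1]
  = (-2)*(-17) - (-4)*(1) + (-2)*(-5) = 48
Dx = (-2)*[3*(-3) - (-4)*(-2)] - (-4)*[11*(-3) - (-4)*9] + (-2)*[11*(-2) - 3*9]
  = (-2)*(-17) - (-4)*(3) + (-2)*(-49) = 144
Dy = (-2)*[11*(-3) - (-4)*9] - (-2)*[1*(-3) - (-4)*1] + (-2)*[1*9 - 11*1]
  = (-2)*(3) - (-2)*(1) + (-2)*(-2) = 0
Dz = (-2)*[3*9 - 11*(-2)] - (-4)*[1*9 - 11*1] + (-2)*[1*(-2) - 3*1]
  = (-2)*(49) - (-4)*(-2) + (-2)*(-5) = -96
x = Dx/D = 144/48 = 3, y = Dy/D = 0/48 = 0, z = Dz/D = -96/48 = -2
Check eq1: (-2)(3) + (-4)(0) + (-2)(-2) = -2 = -2 ✓
Check eq2: (1)(3) + (3)(0) + (-4)(-2) = 11 = 11 ✓
Check eq3: (1)(3) + (-2)(0) + (-3)(-2) = 9 = 9 ✓

x = 3, y = 0, z = -2


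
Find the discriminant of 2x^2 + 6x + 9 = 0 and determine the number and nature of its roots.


For ax^2 + bx + c = 0, discriminant D = b^2 - 4ac
Here a = 2, b = 6, c = 9
D = (6)^2 - 4(2)(9) = 36 - 72 = -36

D = -36 < 0
The equation has no real roots (2 complex conjugate roots).

Discriminant = -36, no real roots (2 complex conjugate roots)


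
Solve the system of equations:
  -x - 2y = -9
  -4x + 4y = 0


Using Cramer's rule:
Determinant D = (-1)(4) - (-4)(-2) = -4 - 8 = -12
Dx = (-9)(4) - (0)(-2) = -36 - 0 = -36
Dy = (-1)(0) - (-4)(-9) = 0 - 36 = -36
x = Dx/D = -36/-12 = 3
y = Dy/D = -36/-12 = 3

x = 3, y = 3


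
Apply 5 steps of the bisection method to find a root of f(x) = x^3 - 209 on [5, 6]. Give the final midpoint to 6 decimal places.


f(x) = x^3 - 209
f(5) = -84 < 0
f(6) = 7 > 0

Step 1: midpoint = (5.000000 + 6.000000)/2 = 5.500000
  f(5.500000) = -42.625000
  f(mid) < 0, so root is in [5.500000, 6.000000]

Step 2: midpoint = (5.500000 + 6.000000)/2 = 5.750000
  f(5.750000) = -18.890625
  f(mid) < 0, so root is in [5.750000, 6.000000]

Step 3: midpoint = (5.750000 + 6.000000)/2 = 5.875000
  f(5.875000) = -6.220703
  f(mid) < 0, so root is in [5.875000, 6.000000]

Step 4: midpoint = (5.875000 + 6.000000)/2 = 5.937500
  f(5.937500) = 0.320068
  f(mid) > 0, so root is in [5.875000, 5.937500]

Step 5: midpoint = (5.875000 + 5.937500)/2 = 5.906250
  f(5.906250) = -2.967621
  f(mid) < 0, so root is in [5.906250, 5.937500]

midpoint = 5.906250


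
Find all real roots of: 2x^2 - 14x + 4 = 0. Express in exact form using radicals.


Using the quadratic formula: x = (-b ± sqrt(b^2 - 4ac)) / (2a)
Here a = 2, b = -14, c = 4
Discriminant = b^2 - 4ac = (-14)^2 - 4(2)(4) = 196 - 32 = 164
Since discriminant = 164 > 0, there are two real roots.
x = (14 ± 2*sqrt(41)) / 4
Simplifying: x = (7 ± sqrt(41)) / 2
Numerically: x ≈ 6.7016 or x ≈ 0.2984

x = (7 + sqrt(41)) / 2 or x = (7 - sqrt(41)) / 2


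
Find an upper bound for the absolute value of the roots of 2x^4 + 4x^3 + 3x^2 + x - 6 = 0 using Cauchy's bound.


Cauchy's bound: all roots r satisfy |r| <= 1 + max(|a_i/a_n|) for i = 0,...,n-1
where a_n is the leading coefficient.

Coefficients: [2, 4, 3, 1, -6]
Leading coefficient a_n = 2
Ratios |a_i/a_n|: 2, 3/2, 1/2, 3
Maximum ratio: 3
Cauchy's bound: |r| <= 1 + 3 = 4

Upper bound = 4


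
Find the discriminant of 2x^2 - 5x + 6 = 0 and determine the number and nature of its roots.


For ax^2 + bx + c = 0, discriminant D = b^2 - 4ac
Here a = 2, b = -5, c = 6
D = (-5)^2 - 4(2)(6) = 25 - 48 = -23

D = -23 < 0
The equation has no real roots (2 complex conjugate roots).

Discriminant = -23, no real roots (2 complex conjugate roots)


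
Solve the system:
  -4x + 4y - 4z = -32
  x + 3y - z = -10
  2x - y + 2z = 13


Using Cramer's rule. Expand each determinant along the first row.
D  = (-4)*[3*2 - (-1)*(-1)] - 4*[1*2 - (-1)*2] + (-4)*[1*(-1) - 3*2]
  = (-4)*(5) - 4*(4) + (-4)*(-7) = -8
Dx = (-32)*[3*2 - (-1)*(-1)] - 4*[(-10)*2 - (-1)*13] + (-4)*[(-10)*(-1) - 3*13]
  = (-32)*(5) - 4*(-7) + (-4)*(-29) = -16
Dy = (-4)*[(-10)*2 - (-1)*13] - (-32)*[1*2 - (-1)*2] + (-4)*[1*13 - (-10)*2]
  = (-4)*(-7) - (-32)*(4) + (-4)*(33) = 24
Dz = (-4)*[3*13 - (-10)*(-1)] - 4*[1*13 - (-10)*2] + (-32)*[1*(-1) - 3*2]
  = (-4)*(29) - 4*(33) + (-32)*(-7) = -24
x = Dx/D = -16/-8 = 2, y = Dy/D = 24/-8 = -3, z = Dz/D = -24/-8 = 3
Check eq1: (-4)(2) + (4)(-3) + (-4)(3) = -32 = -32 ✓
Check eq2: (1)(2) + (3)(-3) + (-1)(3) = -10 = -10 ✓
Check eq3: (2)(2) + (-1)(-3) + (2)(3) = 13 = 13 ✓

x = 2, y = -3, z = 3


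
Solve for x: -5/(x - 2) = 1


Multiply both sides by (x - 2): -5 = 1(x - 2)
Distribute: -5 = x - 2
x = -5 + 2 = -3
x = -3

x = -3


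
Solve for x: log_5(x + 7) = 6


Convert to exponential form: x + 7 = 5^6 = 15625
x = 15625 - 7 = 15618
Check: log_5(15618 + 7) = log_5(15625) = log_5(15625) = 6 ✓

x = 15618


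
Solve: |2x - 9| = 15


An absolute value equation |expr| = 15 gives two cases:
Case 1: 2x - 9 = 15
  2x = 24, so x = 12
Case 2: 2x - 9 = -15
  2x = -6, so x = -3

x = -3, x = 12


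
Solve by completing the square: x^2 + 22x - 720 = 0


Start: x^2 + 22x - 720 = 0
Move constant: x^2 + 22x = 720
Half of 22 is 11, squared is 121
Add 121 to both sides: x^2 + 22x + 121 = 841
(x + 11)^2 = 841
x + 11 = ±29
x = -11 + 29 = 18 or x = -11 - 29 = -40

x = -40, x = 18


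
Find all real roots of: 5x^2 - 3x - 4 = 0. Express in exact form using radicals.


Using the quadratic formula: x = (-b ± sqrt(b^2 - 4ac)) / (2a)
Here a = 5, b = -3, c = -4
Discriminant = b^2 - 4ac = (-3)^2 - 4(5)(-4) = 9 + 80 = 89
Since discriminant = 89 > 0, there are two real roots.
x = (3 ± sqrt(89)) / 10
Numerically: x ≈ 1.2434 or x ≈ -0.6434

x = (3 + sqrt(89)) / 10 or x = (3 - sqrt(89)) / 10


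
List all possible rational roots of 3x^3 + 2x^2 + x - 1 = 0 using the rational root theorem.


Rational root theorem: possible roots are ±p/q where:
  p divides the constant term (-1): p ∈ {1}
  q divides the leading coefficient (3): q ∈ {1, 3}

All possible rational roots: -1, -1/3, 1/3, 1

-1, -1/3, 1/3, 1


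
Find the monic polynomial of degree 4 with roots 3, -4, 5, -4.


A monic polynomial with roots 3, -4, 5, -4 is:
p(x) = (x - 3)(x + 4)(x - 5)(x + 4)
After multiplying by (x - 3): x - 3
After multiplying by (x + 4): x^2 + x - 12
After multiplying by (x - 5): x^3 - 4x^2 - 17x + 60
After multiplying by (x + 4): x^4 - 33x^2 - 8x + 240

x^4 - 33x^2 - 8x + 240


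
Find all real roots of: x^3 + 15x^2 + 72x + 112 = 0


Let p(x) = x^3 + 15x^2 + 72x + 112. By the rational root theorem (leading coefficient 1), any rational root is an integer divisor of 112: try ±1, ±2, ... in turn.
Test x = 1: value = 200 ≠ 0.
Test x = -1: value = 54 ≠ 0.
Test x = 2: value = 324 ≠ 0.
Test x = -2: value = 20 ≠ 0.
Test x = 4: value = 704 ≠ 0.
Test x = -4: value = 0 ✓, so (x + 4) is a factor.
Synthetic division by (x + 4): bring down 1; 1(-4) + 15 = 11; 11(-4) + 72 = 28; 28(-4) + 112 = 0 → quotient x^2 + 11x + 28, remainder 0.
Solve the quadratic x^2 + 11x + 28 = 0: discriminant = 11^2 - 4(1)(28) = 121 - 112 = 9.
sqrt(9) = 3, so x = (-11 ± 3)/2: x = -4 or x = -7.

x = -7, x = -4 (multiplicity 2)


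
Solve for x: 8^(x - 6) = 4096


Express both sides with the same base.
4096 = 8^4
Since the bases match, equate exponents: x - 6 = 4
So x = 4 - (-6) = 10

x = 10


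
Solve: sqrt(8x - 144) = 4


Square both sides: 8x - 144 = 4^2 = 16
8x = 16 + 144 = 160
x = 20
Check: sqrt(8*20 - 144) = sqrt(16) = 4 ✓

x = 20


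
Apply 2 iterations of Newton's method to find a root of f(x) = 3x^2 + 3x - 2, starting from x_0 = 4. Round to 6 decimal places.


Newton's method: x_(n+1) = x_n - f(x_n)/f'(x_n)
f(x) = 3x^2 + 3x - 2
f'(x) = 6x + 3

Iteration 1:
  f(4.000000) = 58.000000
  f'(4.000000) = 27.000000
  x_1 = 4.000000 - (58.000000)/(27.000000) = 1.851852

Iteration 2:
  f(1.851852) = 13.843621
  f'(1.851852) = 14.111111
  x_2 = 1.851852 - (13.843621)/(14.111111) = 0.870808

x_2 = 0.870808


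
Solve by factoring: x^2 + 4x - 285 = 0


We need two numbers that multiply to -285 and add to 4.
Those numbers are 19 and -15 (since 19 * (-15) = -285 and 19 + (-15) = 4).
So x^2 + 4x - 285 = (x + 19)(x - 15) = 0
Setting each factor to zero: x = -19 or x = 15

x = -19, x = 15


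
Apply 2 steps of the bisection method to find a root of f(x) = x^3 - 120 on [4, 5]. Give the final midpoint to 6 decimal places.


f(x) = x^3 - 120
f(4) = -56 < 0
f(5) = 5 > 0

Step 1: midpoint = (4.000000 + 5.000000)/2 = 4.500000
  f(4.500000) = -28.875000
  f(mid) < 0, so root is in [4.500000, 5.000000]

Step 2: midpoint = (4.500000 + 5.000000)/2 = 4.750000
  f(4.750000) = -12.828125
  f(mid) < 0, so root is in [4.750000, 5.000000]

midpoint = 4.750000


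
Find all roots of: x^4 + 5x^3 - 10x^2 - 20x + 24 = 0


Let p(x) = x^4 + 5x^3 - 10x^2 - 20x + 24. By the rational root theorem (leading coefficient 1), any rational root is an integer divisor of 24: try ±1, ±2, ... in turn.
Test x = 1: value = 0 ✓, so (x - 1) is a factor.
Synthetic division by (x - 1): bring down 1; 1(1) + 5 = 6; 6(1) - 10 = -4; (-4)(1) - 20 = -24; (-24)(1) + 24 = 0 → quotient x^3 + 6x^2 - 4x - 24, remainder 0.
Continue with the quotient x^3 + 6x^2 - 4x - 24 (candidates must divide 24; re-test x = 1 first in case it repeats).
Test x = 1: value = -21 ≠ 0.
Test x = -1: value = -15 ≠ 0.
Test x = 2: value = 0 ✓, so (x - 2) is a factor.
Synthetic division by (x - 2): bring down 1; 1(2) + 6 = 8; 8(2) - 4 = 12; 12(2) - 24 = 0 → quotient x^2 + 8x + 12, remainder 0.
Solve the quadratic x^2 + 8x + 12 = 0: discriminant = 8^2 - 4(1)(12) = 64 - 48 = 16.
sqrt(16) = 4, so x = (-8 ± 4)/2: x = -2 or x = -6.
Collecting all roots found:

x = -6, x = -2, x = 1, x = 2


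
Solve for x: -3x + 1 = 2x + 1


Starting with: -3x + 1 = 2x + 1
Move all x terms to left: (-3 - 2)x = 1 - 1
Simplify: -5x = 0
Divide both sides by -5: x = 0

x = 0


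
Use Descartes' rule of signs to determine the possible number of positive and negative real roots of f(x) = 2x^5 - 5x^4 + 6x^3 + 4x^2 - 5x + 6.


Descartes' rule of signs:

For positive roots, count sign changes in f(x) = 2x^5 - 5x^4 + 6x^3 + 4x^2 - 5x + 6:
Signs of coefficients: +, -, +, +, -, +
Number of sign changes: 4
Possible positive real roots: 4, 2, 0

For negative roots, examine f(-x) = -2x^5 - 5x^4 - 6x^3 + 4x^2 + 5x + 6:
Signs of coefficients: -, -, -, +, +, +
Number of sign changes: 1
Possible negative real roots: 1

Positive roots: 4 or 2 or 0; Negative roots: 1


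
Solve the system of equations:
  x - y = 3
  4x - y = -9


Using Cramer's rule:
Determinant D = (1)(-1) - (4)(-1) = -1 + 4 = 3
Dx = (3)(-1) - (-9)(-1) = -3 - 9 = -12
Dy = (1)(-9) - (4)(3) = -9 - 12 = -21
x = Dx/D = -12/3 = -4
y = Dy/D = -21/3 = -7

x = -4, y = -7


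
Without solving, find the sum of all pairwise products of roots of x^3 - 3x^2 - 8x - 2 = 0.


By Vieta's formulas for x^3 + bx^2 + cx + d = 0:
  r1 + r2 + r3 = -b/a = 3
  r1*r2 + r1*r3 + r2*r3 = c/a = -8
  r1*r2*r3 = -d/a = 2


Sum of pairwise products = -8


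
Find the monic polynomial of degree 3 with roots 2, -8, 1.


A monic polynomial with roots 2, -8, 1 is:
p(x) = (x - 2)(x + 8)(x - 1)
After multiplying by (x - 2): x - 2
After multiplying by (x + 8): x^2 + 6x - 16
After multiplying by (x - 1): x^3 + 5x^2 - 22x + 16

x^3 + 5x^2 - 22x + 16


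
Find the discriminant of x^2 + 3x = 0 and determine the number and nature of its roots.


For ax^2 + bx + c = 0, discriminant D = b^2 - 4ac
Here a = 1, b = 3, c = 0
D = (3)^2 - 4(1)(0) = 9 - 0 = 9

D = 9 > 0 and is a perfect square (sqrt = 3)
The equation has 2 distinct real rational roots.

Discriminant = 9, 2 distinct real rational roots


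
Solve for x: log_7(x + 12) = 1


Convert to exponential form: x + 12 = 7^1 = 7
x = 7 - 12 = -5
Check: log_7(-5 + 12) = log_7(7) = log_7(7) = 1 ✓

x = -5


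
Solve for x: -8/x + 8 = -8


Subtract 8 from both sides: -8/x = -16
Multiply both sides by x: -8 = -16 * x
Divide by -16: x = 1/2

x = 1/2


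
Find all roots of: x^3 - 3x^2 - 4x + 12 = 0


Let p(x) = x^3 - 3x^2 - 4x + 12. By the rational root theorem (leading coefficient 1), any rational root is an integer divisor of 12: try ±1, ±2, ... in turn.
Test x = 1: value = 6 ≠ 0.
Test x = -1: value = 12 ≠ 0.
Test x = 2: value = 0 ✓, so (x - 2) is a factor.
Synthetic division by (x - 2): bring down 1; 1(2) - 3 = -1; (-1)(2) - 4 = -6; (-6)(2) + 12 = 0 → quotient x^2 - x - 6, remainder 0.
Solve the quadratic x^2 - x - 6 = 0: discriminant = (-1)^2 - 4(1)(-6) = 1 + 24 = 25.
sqrt(25) = 5, so x = (1 ± 5)/2: x = 3 or x = -2.
Collecting all roots found:

x = -2, x = 2, x = 3


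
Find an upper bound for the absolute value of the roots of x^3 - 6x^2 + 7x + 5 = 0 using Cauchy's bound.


Cauchy's bound: all roots r satisfy |r| <= 1 + max(|a_i/a_n|) for i = 0,...,n-1
where a_n is the leading coefficient.

Coefficients: [1, -6, 7, 5]
Leading coefficient a_n = 1
Ratios |a_i/a_n|: 6, 7, 5
Maximum ratio: 7
Cauchy's bound: |r| <= 1 + 7 = 8

Upper bound = 8


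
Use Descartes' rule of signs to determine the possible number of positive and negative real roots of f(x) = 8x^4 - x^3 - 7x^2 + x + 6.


Descartes' rule of signs:

For positive roots, count sign changes in f(x) = 8x^4 - x^3 - 7x^2 + x + 6:
Signs of coefficients: +, -, -, +, +
Number of sign changes: 2
Possible positive real roots: 2, 0

For negative roots, examine f(-x) = 8x^4 + x^3 - 7x^2 - x + 6:
Signs of coefficients: +, +, -, -, +
Number of sign changes: 2
Possible negative real roots: 2, 0

Positive roots: 2 or 0; Negative roots: 2 or 0


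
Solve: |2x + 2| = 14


An absolute value equation |expr| = 14 gives two cases:
Case 1: 2x + 2 = 14
  2x = 12, so x = 6
Case 2: 2x + 2 = -14
  2x = -16, so x = -8

x = -8, x = 6


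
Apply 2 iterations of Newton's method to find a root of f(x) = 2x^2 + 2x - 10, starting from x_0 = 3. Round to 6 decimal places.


Newton's method: x_(n+1) = x_n - f(x_n)/f'(x_n)
f(x) = 2x^2 + 2x - 10
f'(x) = 4x + 2

Iteration 1:
  f(3.000000) = 14.000000
  f'(3.000000) = 14.000000
  x_1 = 3.000000 - (14.000000)/(14.000000) = 2.000000

Iteration 2:
  f(2.000000) = 2.000000
  f'(2.000000) = 10.000000
  x_2 = 2.000000 - (2.000000)/(10.000000) = 1.800000

x_2 = 1.800000


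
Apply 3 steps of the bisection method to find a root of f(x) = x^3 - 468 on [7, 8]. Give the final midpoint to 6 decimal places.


f(x) = x^3 - 468
f(7) = -125 < 0
f(8) = 44 > 0

Step 1: midpoint = (7.000000 + 8.000000)/2 = 7.500000
  f(7.500000) = -46.125000
  f(mid) < 0, so root is in [7.500000, 8.000000]

Step 2: midpoint = (7.500000 + 8.000000)/2 = 7.750000
  f(7.750000) = -2.515625
  f(mid) < 0, so root is in [7.750000, 8.000000]

Step 3: midpoint = (7.750000 + 8.000000)/2 = 7.875000
  f(7.875000) = 20.373047
  f(mid) > 0, so root is in [7.750000, 7.875000]

midpoint = 7.875000


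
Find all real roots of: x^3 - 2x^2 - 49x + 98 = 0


Let p(x) = x^3 - 2x^2 - 49x + 98. By the rational root theorem (leading coefficient 1), any rational root is an integer divisor of 98: try ±1, ±2, ... in turn.
Test x = 1: value = 48 ≠ 0.
Test x = -1: value = 144 ≠ 0.
Test x = 2: value = 0 ✓, so (x - 2) is a factor.
Synthetic division by (x - 2): bring down 1; 1(2) - 2 = 0; 0(2) - 49 = -49; (-49)(2) + 98 = 0 → quotient x^2 - 49, remainder 0.
Solve the quadratic x^2 - 49 = 0: discriminant = 0^2 - 4(1)(-49) = 0 + 196 = 196.
sqrt(196) = 14, so x = (0 ± 14)/2: x = 7 or x = -7.

x = -7, x = 2, x = 7


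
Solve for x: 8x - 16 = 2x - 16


Starting with: 8x - 16 = 2x - 16
Move all x terms to left: (8 - 2)x = -16 + 16
Simplify: 6x = 0
Divide both sides by 6: x = 0

x = 0


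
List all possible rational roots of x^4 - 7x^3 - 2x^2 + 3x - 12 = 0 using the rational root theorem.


Rational root theorem: possible roots are ±p/q where:
  p divides the constant term (-12): p ∈ {1, 2, 3, 4, 6, 12}
  q divides the leading coefficient (1): q ∈ {1}

All possible rational roots: -12, -6, -4, -3, -2, -1, 1, 2, 3, 4, 6, 12

-12, -6, -4, -3, -2, -1, 1, 2, 3, 4, 6, 12


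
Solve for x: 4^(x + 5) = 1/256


Express both sides with the same base.
1/256 = 4^(-4)
Since the bases match, equate exponents: x + 5 = -4
So x = -4 - (5) = -9

x = -9


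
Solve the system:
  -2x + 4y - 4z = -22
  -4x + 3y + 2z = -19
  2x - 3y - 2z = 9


Using Cramer's rule. Expand each determinant along the first row.
D  = (-2)*[3*(-2) - 2*(-3)] - 4*[(-4)*(-2) - 2*2] + (-4)*[(-4)*(-3) - 3*2]
  = (-2)*(0) - 4*(4) + (-4)*(6) = -40
Dx = (-22)*[3*(-2) - 2*(-3)] - 4*[(-19)*(-2) - 2*9] + (-4)*[(-19)*(-3) - 3*9]
  = (-22)*(0) - 4*(20) + (-4)*(30) = -200
Dy = (-2)*[(-19)*(-2) - 2*9] - (-22)*[(-4)*(-2) - 2*2] + (-4)*[(-4)*9 - (-19)*2]
  = (-2)*(20) - (-22)*(4) + (-4)*(2) = 40
Dz = (-2)*[3*9 - (-19)*(-3)] - 4*[(-4)*9 - (-19)*2] + (-22)*[(-4)*(-3) - 3*2]
  = (-2)*(-30) - 4*(2) + (-22)*(6) = -80
x = Dx/D = -200/-40 = 5, y = Dy/D = 40/-40 = -1, z = Dz/D = -80/-40 = 2
Check eq1: (-2)(5) + (4)(-1) + (-4)(2) = -22 = -22 ✓
Check eq2: (-4)(5) + (3)(-1) + (2)(2) = -19 = -19 ✓
Check eq3: (2)(5) + (-3)(-1) + (-2)(2) = 9 = 9 ✓

x = 5, y = -1, z = 2


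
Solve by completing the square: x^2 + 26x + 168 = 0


Start: x^2 + 26x + 168 = 0
Move constant: x^2 + 26x = -168
Half of 26 is 13, squared is 169
Add 169 to both sides: x^2 + 26x + 169 = 1
(x + 13)^2 = 1
x + 13 = ±1
x = -13 + 1 = -12 or x = -13 - 1 = -14

x = -14, x = -12


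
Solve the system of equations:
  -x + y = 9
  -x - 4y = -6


Using Cramer's rule:
Determinant D = (-1)(-4) - (-1)(1) = 4 + 1 = 5
Dx = (9)(-4) - (-6)(1) = -36 + 6 = -30
Dy = (-1)(-6) - (-1)(9) = 6 + 9 = 15
x = Dx/D = -30/5 = -6
y = Dy/D = 15/5 = 3

x = -6, y = 3


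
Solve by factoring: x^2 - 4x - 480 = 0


We need two numbers that multiply to -480 and add to -4.
Those numbers are 20 and -24 (since 20 * (-24) = -480 and 20 + (-24) = -4).
So x^2 - 4x - 480 = (x + 20)(x - 24) = 0
Setting each factor to zero: x = -20 or x = 24

x = -20, x = 24


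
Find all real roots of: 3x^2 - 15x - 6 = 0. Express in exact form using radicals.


Using the quadratic formula: x = (-b ± sqrt(b^2 - 4ac)) / (2a)
Here a = 3, b = -15, c = -6
Discriminant = b^2 - 4ac = (-15)^2 - 4(3)(-6) = 225 + 72 = 297
Since discriminant = 297 > 0, there are two real roots.
x = (15 ± 3*sqrt(33)) / 6
Simplifying: x = (5 ± sqrt(33)) / 2
Numerically: x ≈ 5.3723 or x ≈ -0.3723

x = (5 + sqrt(33)) / 2 or x = (5 - sqrt(33)) / 2


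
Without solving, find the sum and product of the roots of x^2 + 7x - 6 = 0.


By Vieta's formulas for ax^2 + bx + c = 0:
  Sum of roots = -b/a
  Product of roots = c/a

Here a = 1, b = 7, c = -6
Sum = -(7)/1 = -7
Product = -6/1 = -6

Sum = -7, Product = -6


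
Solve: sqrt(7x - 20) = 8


Square both sides: 7x - 20 = 8^2 = 64
7x = 64 + 20 = 84
x = 12
Check: sqrt(7*12 - 20) = sqrt(64) = 8 ✓

x = 12


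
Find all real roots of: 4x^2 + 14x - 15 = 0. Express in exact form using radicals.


Using the quadratic formula: x = (-b ± sqrt(b^2 - 4ac)) / (2a)
Here a = 4, b = 14, c = -15
Discriminant = b^2 - 4ac = 14^2 - 4(4)(-15) = 196 + 240 = 436
Since discriminant = 436 > 0, there are two real roots.
x = (-14 ± 2*sqrt(109)) / 8
Simplifying: x = (-7 ± sqrt(109)) / 4
Numerically: x ≈ 0.8601 or x ≈ -4.3601

x = (-7 + sqrt(109)) / 4 or x = (-7 - sqrt(109)) / 4


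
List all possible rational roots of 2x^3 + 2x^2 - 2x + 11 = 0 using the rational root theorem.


Rational root theorem: possible roots are ±p/q where:
  p divides the constant term (11): p ∈ {1, 11}
  q divides the leading coefficient (2): q ∈ {1, 2}

All possible rational roots: -11, -11/2, -1, -1/2, 1/2, 1, 11/2, 11

-11, -11/2, -1, -1/2, 1/2, 1, 11/2, 11


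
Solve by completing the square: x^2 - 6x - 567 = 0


Start: x^2 - 6x - 567 = 0
Move constant: x^2 - 6x = 567
Half of -6 is -3, squared is 9
Add 9 to both sides: x^2 - 6x + 9 = 576
(x - 3)^2 = 576
x - 3 = ±24
x = 3 + 24 = 27 or x = 3 - 24 = -21

x = -21, x = 27


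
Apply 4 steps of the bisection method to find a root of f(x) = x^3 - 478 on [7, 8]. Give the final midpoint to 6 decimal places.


f(x) = x^3 - 478
f(7) = -135 < 0
f(8) = 34 > 0

Step 1: midpoint = (7.000000 + 8.000000)/2 = 7.500000
  f(7.500000) = -56.125000
  f(mid) < 0, so root is in [7.500000, 8.000000]

Step 2: midpoint = (7.500000 + 8.000000)/2 = 7.750000
  f(7.750000) = -12.515625
  f(mid) < 0, so root is in [7.750000, 8.000000]

Step 3: midpoint = (7.750000 + 8.000000)/2 = 7.875000
  f(7.875000) = 10.373047
  f(mid) > 0, so root is in [7.750000, 7.875000]

Step 4: midpoint = (7.750000 + 7.875000)/2 = 7.812500
  f(7.812500) = -1.162842
  f(mid) < 0, so root is in [7.812500, 7.875000]

midpoint = 7.812500


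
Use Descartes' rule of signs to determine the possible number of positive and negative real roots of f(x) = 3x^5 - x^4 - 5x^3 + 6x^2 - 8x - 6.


Descartes' rule of signs:

For positive roots, count sign changes in f(x) = 3x^5 - x^4 - 5x^3 + 6x^2 - 8x - 6:
Signs of coefficients: +, -, -, +, -, -
Number of sign changes: 3
Possible positive real roots: 3, 1

For negative roots, examine f(-x) = -3x^5 - x^4 + 5x^3 + 6x^2 + 8x - 6:
Signs of coefficients: -, -, +, +, +, -
Number of sign changes: 2
Possible negative real roots: 2, 0

Positive roots: 3 or 1; Negative roots: 2 or 0


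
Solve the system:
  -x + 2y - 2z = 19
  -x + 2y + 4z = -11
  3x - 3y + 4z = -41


Using Cramer's rule. Expand each determinant along the first row.
D  = (-1)*[2*4 - 4*(-3)] - 2*[(-1)*4 - 4*3] + (-2)*[(-1)*(-3) - 2*3]
  = (-1)*(20) - 2*(-16) + (-2)*(-3) = 18
Dx = 19*[2*4 - 4*(-3)] - 2*[(-11)*4 - 4*(-41)] + (-2)*[(-11)*(-3) - 2*(-41)]
  = 19*(20) - 2*(120) + (-2)*(115) = -90
Dy = (-1)*[(-11)*4 - 4*(-41)] - 19*[(-1)*4 - 4*3] + (-2)*[(-1)*(-41) - (-11)*3]
  = (-1)*(120) - 19*(-16) + (-2)*(74) = 36
Dz = (-1)*[2*(-41) - (-11)*(-3)] - 2*[(-1)*(-41) - (-11)*3] + 19*[(-1)*(-3) - 2*3]
  = (-1)*(-115) - 2*(74) + 19*(-3) = -90
x = Dx/D = -90/18 = -5, y = Dy/D = 36/18 = 2, z = Dz/D = -90/18 = -5
Check eq1: (-1)(-5) + (2)(2) + (-2)(-5) = 19 = 19 ✓
Check eq2: (-1)(-5) + (2)(2) + (4)(-5) = -11 = -11 ✓
Check eq3: (3)(-5) + (-3)(2) + (4)(-5) = -41 = -41 ✓

x = -5, y = 2, z = -5


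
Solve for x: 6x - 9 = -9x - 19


Starting with: 6x - 9 = -9x - 19
Move all x terms to left: (6 + 9)x = -19 + 9
Simplify: 15x = -10
Divide both sides by 15: x = -2/3

x = -2/3


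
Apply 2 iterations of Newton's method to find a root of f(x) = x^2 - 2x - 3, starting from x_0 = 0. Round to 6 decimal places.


Newton's method: x_(n+1) = x_n - f(x_n)/f'(x_n)
f(x) = x^2 - 2x - 3
f'(x) = 2x - 2

Iteration 1:
  f(0.000000) = -3.000000
  f'(0.000000) = -2.000000
  x_1 = 0.000000 - (-3.000000)/(-2.000000) = -1.500000

Iteration 2:
  f(-1.500000) = 2.250000
  f'(-1.500000) = -5.000000
  x_2 = -1.500000 - (2.250000)/(-5.000000) = -1.050000

x_2 = -1.050000


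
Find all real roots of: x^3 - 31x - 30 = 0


Let p(x) = x^3 - 31x - 30. By the rational root theorem (leading coefficient 1), any rational root is an integer divisor of 30: try ±1, ±2, ... in turn.
Test x = 1: value = -60 ≠ 0.
Test x = -1: value = 0 ✓, so (x + 1) is a factor.
Synthetic division by (x + 1): bring down 1; 1(-1) + 0 = -1; (-1)(-1) - 31 = -30; (-30)(-1) - 30 = 0 → quotient x^2 - x - 30, remainder 0.
Solve the quadratic x^2 - x - 30 = 0: discriminant = (-1)^2 - 4(1)(-30) = 1 + 120 = 121.
sqrt(121) = 11, so x = (1 ± 11)/2: x = 6 or x = -5.

x = -5, x = -1, x = 6


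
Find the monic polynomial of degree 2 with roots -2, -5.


A monic polynomial with roots -2, -5 is:
p(x) = (x + 2)(x + 5)
After multiplying by (x + 2): x + 2
After multiplying by (x + 5): x^2 + 7x + 10

x^2 + 7x + 10


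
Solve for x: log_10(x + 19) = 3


Convert to exponential form: x + 19 = 10^3 = 1000
x = 1000 - 19 = 981
Check: log_10(981 + 19) = log_10(1000) = log_10(1000) = 3 ✓

x = 981


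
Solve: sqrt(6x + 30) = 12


Square both sides: 6x + 30 = 12^2 = 144
6x = 144 - 30 = 114
x = 19
Check: sqrt(6*19 + 30) = sqrt(144) = 12 ✓

x = 19


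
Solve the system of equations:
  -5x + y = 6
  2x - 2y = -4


Using Cramer's rule:
Determinant D = (-5)(-2) - (2)(1) = 10 - 2 = 8
Dx = (6)(-2) - (-4)(1) = -12 + 4 = -8
Dy = (-5)(-4) - (2)(6) = 20 - 12 = 8
x = Dx/D = -8/8 = -1
y = Dy/D = 8/8 = 1

x = -1, y = 1


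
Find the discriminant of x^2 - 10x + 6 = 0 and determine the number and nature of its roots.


For ax^2 + bx + c = 0, discriminant D = b^2 - 4ac
Here a = 1, b = -10, c = 6
D = (-10)^2 - 4(1)(6) = 100 - 24 = 76

D = 76 > 0 but not a perfect square
The equation has 2 distinct real irrational roots.

Discriminant = 76, 2 distinct real irrational roots


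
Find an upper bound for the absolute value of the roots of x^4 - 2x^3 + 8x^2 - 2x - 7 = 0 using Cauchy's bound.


Cauchy's bound: all roots r satisfy |r| <= 1 + max(|a_i/a_n|) for i = 0,...,n-1
where a_n is the leading coefficient.

Coefficients: [1, -2, 8, -2, -7]
Leading coefficient a_n = 1
Ratios |a_i/a_n|: 2, 8, 2, 7
Maximum ratio: 8
Cauchy's bound: |r| <= 1 + 8 = 9

Upper bound = 9


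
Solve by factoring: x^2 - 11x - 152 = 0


We need two numbers that multiply to -152 and add to -11.
Those numbers are -19 and 8 (since (-19) * 8 = -152 and (-19) + 8 = -11).
So x^2 - 11x - 152 = (x - 19)(x + 8) = 0
Setting each factor to zero: x = 19 or x = -8

x = -8, x = 19


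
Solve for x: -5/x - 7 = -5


Subtract -7 from both sides: -5/x = 2
Multiply both sides by x: -5 = 2 * x
Divide by 2: x = -5/2

x = -5/2


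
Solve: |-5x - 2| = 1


An absolute value equation |expr| = 1 gives two cases:
Case 1: -5x - 2 = 1
  -5x = 3, so x = -3/5
Case 2: -5x - 2 = -1
  -5x = 1, so x = -1/5

x = -3/5, x = -1/5


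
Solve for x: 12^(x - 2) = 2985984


Express both sides with the same base.
2985984 = 12^6
Since the bases match, equate exponents: x - 2 = 6
So x = 6 - (-2) = 8

x = 8


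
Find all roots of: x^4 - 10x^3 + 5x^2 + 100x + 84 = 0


Let p(x) = x^4 - 10x^3 + 5x^2 + 100x + 84. By the rational root theorem (leading coefficient 1), any rational root is an integer divisor of 84: try ±1, ±2, ... in turn.
Test x = 1: value = 180 ≠ 0.
Test x = -1: value = 0 ✓, so (x + 1) is a factor.
Synthetic division by (x + 1): bring down 1; 1(-1) - 10 = -11; (-11)(-1) + 5 = 16; 16(-1) + 100 = 84; 84(-1) + 84 = 0 → quotient x^3 - 11x^2 + 16x + 84, remainder 0.
Continue with the quotient x^3 - 11x^2 + 16x + 84 (candidates must divide 84; re-test x = -1 first in case it repeats).
Test x = -1: value = 56 ≠ 0.
Test x = 2: value = 80 ≠ 0.
Test x = -2: value = 0 ✓, so (x + 2) is a factor.
Synthetic division by (x + 2): bring down 1; 1(-2) - 11 = -13; (-13)(-2) + 16 = 42; 42(-2) + 84 = 0 → quotient x^2 - 13x + 42, remainder 0.
Solve the quadratic x^2 - 13x + 42 = 0: discriminant = (-13)^2 - 4(1)(42) = 169 - 168 = 1.
sqrt(1) = 1, so x = (13 ± 1)/2: x = 7 or x = 6.
Collecting all roots found:

x = -2, x = -1, x = 6, x = 7


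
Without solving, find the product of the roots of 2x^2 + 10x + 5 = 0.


By Vieta's formulas for ax^2 + bx + c = 0:
  Sum of roots = -b/a
  Product of roots = c/a

Here a = 2, b = 10, c = 5
Sum = -(10)/2 = -5
Product = 5/2 = 5/2

Product = 5/2


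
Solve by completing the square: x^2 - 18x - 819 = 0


Start: x^2 - 18x - 819 = 0
Move constant: x^2 - 18x = 819
Half of -18 is -9, squared is 81
Add 81 to both sides: x^2 - 18x + 81 = 900
(x - 9)^2 = 900
x - 9 = ±30
x = 9 + 30 = 39 or x = 9 - 30 = -21

x = -21, x = 39


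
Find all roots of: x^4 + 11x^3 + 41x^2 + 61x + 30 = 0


Let p(x) = x^4 + 11x^3 + 41x^2 + 61x + 30. By the rational root theorem (leading coefficient 1), any rational root is an integer divisor of 30: try ±1, ±2, ... in turn.
Test x = 1: value = 144 ≠ 0.
Test x = -1: value = 0 ✓, so (x + 1) is a factor.
Synthetic division by (x + 1): bring down 1; 1(-1) + 11 = 10; 10(-1) + 41 = 31; 31(-1) + 61 = 30; 30(-1) + 30 = 0 → quotient x^3 + 10x^2 + 31x + 30, remainder 0.
Continue with the quotient x^3 + 10x^2 + 31x + 30 (candidates must divide 30; re-test x = -1 first in case it repeats).
Test x = -1: value = 8 ≠ 0.
Test x = 2: value = 140 ≠ 0.
Test x = -2: value = 0 ✓, so (x + 2) is a factor.
Synthetic division by (x + 2): bring down 1; 1(-2) + 10 = 8; 8(-2) + 31 = 15; 15(-2) + 30 = 0 → quotient x^2 + 8x + 15, remainder 0.
Solve the quadratic x^2 + 8x + 15 = 0: discriminant = 8^2 - 4(1)(15) = 64 - 60 = 4.
sqrt(4) = 2, so x = (-8 ± 2)/2: x = -3 or x = -5.
Collecting all roots found:

x = -5, x = -3, x = -2, x = -1


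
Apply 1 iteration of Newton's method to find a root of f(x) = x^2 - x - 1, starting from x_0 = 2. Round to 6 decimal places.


Newton's method: x_(n+1) = x_n - f(x_n)/f'(x_n)
f(x) = x^2 - x - 1
f'(x) = 2x - 1

Iteration 1:
  f(2.000000) = 1.000000
  f'(2.000000) = 3.000000
  x_1 = 2.000000 - (1.000000)/(3.000000) = 1.666667

x_1 = 1.666667


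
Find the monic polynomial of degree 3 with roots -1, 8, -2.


A monic polynomial with roots -1, 8, -2 is:
p(x) = (x + 1)(x - 8)(x + 2)
After multiplying by (x + 1): x + 1
After multiplying by (x - 8): x^2 - 7x - 8
After multiplying by (x + 2): x^3 - 5x^2 - 22x - 16

x^3 - 5x^2 - 22x - 16


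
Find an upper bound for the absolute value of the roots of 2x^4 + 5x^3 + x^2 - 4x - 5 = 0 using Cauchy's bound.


Cauchy's bound: all roots r satisfy |r| <= 1 + max(|a_i/a_n|) for i = 0,...,n-1
where a_n is the leading coefficient.

Coefficients: [2, 5, 1, -4, -5]
Leading coefficient a_n = 2
Ratios |a_i/a_n|: 5/2, 1/2, 2, 5/2
Maximum ratio: 5/2
Cauchy's bound: |r| <= 1 + 5/2 = 7/2

Upper bound = 7/2


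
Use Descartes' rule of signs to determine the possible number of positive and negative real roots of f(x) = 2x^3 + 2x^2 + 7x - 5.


Descartes' rule of signs:

For positive roots, count sign changes in f(x) = 2x^3 + 2x^2 + 7x - 5:
Signs of coefficients: +, +, +, -
Number of sign changes: 1
Possible positive real roots: 1

For negative roots, examine f(-x) = -2x^3 + 2x^2 - 7x - 5:
Signs of coefficients: -, +, -, -
Number of sign changes: 2
Possible negative real roots: 2, 0

Positive roots: 1; Negative roots: 2 or 0


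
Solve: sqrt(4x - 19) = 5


Square both sides: 4x - 19 = 5^2 = 25
4x = 25 + 19 = 44
x = 11
Check: sqrt(4*11 - 19) = sqrt(25) = 5 ✓

x = 11


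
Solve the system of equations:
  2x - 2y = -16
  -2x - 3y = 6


Using Cramer's rule:
Determinant D = (2)(-3) - (-2)(-2) = -6 - 4 = -10
Dx = (-16)(-3) - (6)(-2) = 48 + 12 = 60
Dy = (2)(6) - (-2)(-16) = 12 - 32 = -20
x = Dx/D = 60/-10 = -6
y = Dy/D = -20/-10 = 2

x = -6, y = 2


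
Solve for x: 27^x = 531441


Express both sides with the same base.
531441 = 27^4
Since the bases match: x = 4

x = 4


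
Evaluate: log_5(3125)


We need the exponent such that 5^? = 3125
5^5 = 3125
Therefore log_5(3125) = 5

5


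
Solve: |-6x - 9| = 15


An absolute value equation |expr| = 15 gives two cases:
Case 1: -6x - 9 = 15
  -6x = 24, so x = -4
Case 2: -6x - 9 = -15
  -6x = -6, so x = 1

x = -4, x = 1


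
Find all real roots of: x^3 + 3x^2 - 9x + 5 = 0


Let p(x) = x^3 + 3x^2 - 9x + 5. By the rational root theorem (leading coefficient 1), any rational root is an integer divisor of 5: try ±1, ±2, ... in turn.
Test x = 1: value = 0 ✓, so (x - 1) is a factor.
Synthetic division by (x - 1): bring down 1; 1(1) + 3 = 4; 4(1) - 9 = -5; (-5)(1) + 5 = 0 → quotient x^2 + 4x - 5, remainder 0.
Solve the quadratic x^2 + 4x - 5 = 0: discriminant = 4^2 - 4(1)(-5) = 16 + 20 = 36.
sqrt(36) = 6, so x = (-4 ± 6)/2: x = 1 or x = -5.

x = -5, x = 1 (multiplicity 2)


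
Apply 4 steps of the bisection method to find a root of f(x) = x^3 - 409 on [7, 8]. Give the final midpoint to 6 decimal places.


f(x) = x^3 - 409
f(7) = -66 < 0
f(8) = 103 > 0

Step 1: midpoint = (7.000000 + 8.000000)/2 = 7.500000
  f(7.500000) = 12.875000
  f(mid) > 0, so root is in [7.000000, 7.500000]

Step 2: midpoint = (7.000000 + 7.500000)/2 = 7.250000
  f(7.250000) = -27.921875
  f(mid) < 0, so root is in [7.250000, 7.500000]

Step 3: midpoint = (7.250000 + 7.500000)/2 = 7.375000
  f(7.375000) = -7.869141
  f(mid) < 0, so root is in [7.375000, 7.500000]

Step 4: midpoint = (7.375000 + 7.500000)/2 = 7.437500
  f(7.437500) = 2.415771
  f(mid) > 0, so root is in [7.375000, 7.437500]

midpoint = 7.437500


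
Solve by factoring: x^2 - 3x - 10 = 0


We need two numbers that multiply to -10 and add to -3.
Those numbers are 2 and -5 (since 2 * (-5) = -10 and 2 + (-5) = -3).
So x^2 - 3x - 10 = (x + 2)(x - 5) = 0
Setting each factor to zero: x = -2 or x = 5

x = -2, x = 5
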